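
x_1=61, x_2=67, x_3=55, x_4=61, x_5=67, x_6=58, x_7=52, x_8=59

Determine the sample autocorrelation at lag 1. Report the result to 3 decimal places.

-0.082

Mean x̄ = (61 + 67 + 55 + 61 + 67 + 58 + 52 + 59)/8 = 60.0000
Deviations from mean: 1.0000, 7.0000, -5.0000, 1.0000, 7.0000, -2.0000, -8.0000, -1.0000
Σ(x_t−x̄)(x_{t+1}−x̄) = (7.0000) + (-35.0000) + (-5.0000) + (7.0000) + (-14.0000) + (16.0000) + (8.0000) = -16.0000
Denominator Σ(x_t−x̄)² = 194.0000
r_1 = -16.0000 / 194.0000 = -0.082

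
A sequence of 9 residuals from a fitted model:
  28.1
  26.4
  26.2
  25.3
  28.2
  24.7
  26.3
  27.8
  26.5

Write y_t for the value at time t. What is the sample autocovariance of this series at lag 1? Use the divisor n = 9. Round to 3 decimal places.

-0.524

Mean ȳ = (28.1 + 26.4 + 26.2 + 25.3 + 28.2 + 24.7 + 26.3 + 27.8 + 26.5)/9 = 26.6111
Σ_{t=1}^{8}(y_t−ȳ)(y_{t+1}−ȳ) = -4.7157
γ_1 = -4.7157 / 9 = -0.524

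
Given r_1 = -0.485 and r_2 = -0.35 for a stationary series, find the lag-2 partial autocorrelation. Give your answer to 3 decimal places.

φ_{22} = (r_2 − r_1²) / (1 − r_1²)
r_1² = (-0.485)² = 0.235225
Numerator = -0.35 − 0.2352 = -0.5852; denominator = 1 − 0.2352 = 0.7648
φ_{22} = -0.5852 / 0.7648 = -0.765

-0.765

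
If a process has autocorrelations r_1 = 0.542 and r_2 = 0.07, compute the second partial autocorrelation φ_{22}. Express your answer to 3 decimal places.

φ_{22} = (r_2 − r_1²) / (1 − r_1²)
r_1² = (0.542)² = 0.293764
Numerator = 0.07 − 0.2938 = -0.2238; denominator = 1 − 0.2938 = 0.7062
φ_{22} = -0.2238 / 0.7062 = -0.317

-0.317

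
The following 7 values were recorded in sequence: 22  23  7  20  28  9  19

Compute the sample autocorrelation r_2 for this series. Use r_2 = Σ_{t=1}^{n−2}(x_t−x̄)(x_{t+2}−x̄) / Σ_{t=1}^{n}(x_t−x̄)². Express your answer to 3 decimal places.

-0.439

Mean x̄ = (22 + 23 + 7 + 20 + 28 + 9 + 19)/7 = 18.2857
Deviations from mean: 3.7143, 4.7143, -11.2857, 1.7143, 9.7143, -9.2857, 0.7143
Numerator Σ_{t=1}^{5}(x_t−x̄)(x_{t+2}−x̄) = -152.4490
Denominator Σ(x_t−x̄)² = 347.4286
r_2 = -152.4490 / 347.4286 = -0.439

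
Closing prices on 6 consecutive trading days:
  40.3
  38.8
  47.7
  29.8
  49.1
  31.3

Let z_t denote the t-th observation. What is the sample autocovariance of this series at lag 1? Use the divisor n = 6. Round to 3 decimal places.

-42.947

Mean z̄ = (40.3 + 38.8 + 47.7 + 29.8 + 49.1 + 31.3)/6 = 39.5000
Deviations: 0.8000, -0.7000, 8.2000, -9.7000, 9.6000, -8.2000
Σ_{t=1}^{5}(z_t−z̄)(z_{t+1}−z̄) = -257.6800
γ_1 = -257.6800 / 6 = -42.947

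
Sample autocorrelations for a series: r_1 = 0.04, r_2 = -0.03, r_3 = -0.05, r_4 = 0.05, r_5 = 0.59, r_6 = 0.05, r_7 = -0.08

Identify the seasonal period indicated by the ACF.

5

The largest autocorrelation is r_5 = 0.59; the remaining lags stay at or below 0.05.
The dominant spike at lag 5 indicates a seasonal period of 5.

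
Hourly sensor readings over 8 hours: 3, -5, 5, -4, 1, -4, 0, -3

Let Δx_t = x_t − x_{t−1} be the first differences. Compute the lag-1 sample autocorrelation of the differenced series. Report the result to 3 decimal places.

-0.853

First differences Δx: -8, 10, -9, 5, -5, 4, -3
Mean of differences = -0.8571
Numerator Σ(Δx_t−Δx̄)(Δx_{t+1}−Δx̄) = -268.4490
Denominator Σ(Δx_t−Δx̄)² = 314.8571
r_1(Δx) = -268.4490 / 314.8571 = -0.853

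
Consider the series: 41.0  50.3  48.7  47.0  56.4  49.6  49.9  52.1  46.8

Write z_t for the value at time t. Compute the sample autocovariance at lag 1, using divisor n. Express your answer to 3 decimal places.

-2.781

Mean z̄ = (41.0 + 50.3 + 48.7 + 47.0 + 56.4 + 49.6 + 49.9 + 52.1 + 46.8)/9 = 49.0889
Σ_{t=1}^{8}(z_t−z̄)(z_{t+1}−z̄) = -25.0257
γ_1 = -25.0257 / 9 = -2.781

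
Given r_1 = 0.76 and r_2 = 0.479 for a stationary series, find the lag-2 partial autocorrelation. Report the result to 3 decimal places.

-0.233

φ_{22} = (r_2 − r_1²) / (1 − r_1²)
r_1² = (0.76)² = 0.5776
Numerator = 0.479 − 0.5776 = -0.0986; denominator = 1 − 0.5776 = 0.4224
φ_{22} = -0.0986 / 0.4224 = -0.233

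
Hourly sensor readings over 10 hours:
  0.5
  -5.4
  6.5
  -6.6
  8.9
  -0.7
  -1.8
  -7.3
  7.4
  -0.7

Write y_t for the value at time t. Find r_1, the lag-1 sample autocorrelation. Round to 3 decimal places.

Mean ȳ = (0.5 − 5.4 + 6.5 − 6.6 + 8.9 − 0.7 − 1.8 − 7.3 + 7.4 − 0.7)/10 = 0.0800
Numerator Σ_{t=1}^{9}(y_t−ȳ)(y_{t+1}−ȳ) = -190.5564
Denominator Σ(y_t−ȳ)² = 306.6360
r_1 = -190.5564 / 306.6360 = -0.621

-0.621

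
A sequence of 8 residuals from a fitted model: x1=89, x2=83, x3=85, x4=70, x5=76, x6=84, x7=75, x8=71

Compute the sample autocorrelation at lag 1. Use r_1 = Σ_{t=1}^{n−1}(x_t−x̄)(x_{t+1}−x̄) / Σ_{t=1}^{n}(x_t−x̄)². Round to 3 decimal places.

0.098

Mean x̄ = (89 + 83 + 85 + 70 + 76 + 84 + 75 + 71)/8 = 79.1250
Deviations from mean: 9.8750, 3.8750, 5.8750, -9.1250, -3.1250, 4.8750, -4.1250, -8.1250
Σ(x_t−x̄)(x_{t+1}−x̄) = (38.2656) + (22.7656) + (-53.6094) + (28.5156) + (-15.2344) + (-20.1094) + (33.5156) = 34.1094
Denominator Σ(x_t−x̄)² = 346.8750
r_1 = 34.1094 / 346.8750 = 0.098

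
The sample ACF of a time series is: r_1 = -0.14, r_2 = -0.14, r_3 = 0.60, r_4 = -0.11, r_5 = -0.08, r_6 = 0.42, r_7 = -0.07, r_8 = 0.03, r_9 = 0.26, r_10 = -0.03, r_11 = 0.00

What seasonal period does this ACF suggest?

3

The largest autocorrelation is r_3 = 0.60, with weaker echoes at lags 6 (0.42) and 9 (0.26); the remaining lags stay at or below 0.03.
The dominant spike at lag 3 indicates a seasonal period of 3.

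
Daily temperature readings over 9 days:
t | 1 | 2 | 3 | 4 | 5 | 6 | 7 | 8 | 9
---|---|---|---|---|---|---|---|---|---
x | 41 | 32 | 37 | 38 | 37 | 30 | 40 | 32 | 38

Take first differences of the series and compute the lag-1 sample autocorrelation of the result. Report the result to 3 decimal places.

First differences Δx: -9, 5, 1, -1, -7, 10, -8, 6
Mean of differences = -0.3750
Numerator Σ(Δx_t−Δx̄)(Δx_{t+1}−Δx̄) = -232.1406
Denominator Σ(Δx_t−Δx̄)² = 355.8750
r_1(Δx) = -232.1406 / 355.8750 = -0.652

-0.652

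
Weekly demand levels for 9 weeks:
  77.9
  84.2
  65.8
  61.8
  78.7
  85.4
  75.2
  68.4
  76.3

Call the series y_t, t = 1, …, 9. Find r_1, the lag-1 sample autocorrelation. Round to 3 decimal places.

Mean ȳ = (77.9 + 84.2 + 65.8 + 61.8 + 78.7 + 85.4 + 75.2 + 68.4 + 76.3)/9 = 74.8556
Numerator Σ_{t=1}^{8}(y_t−ȳ)(y_{t+1}−ȳ) = 44.4847
Denominator Σ(y_t−ȳ)² = 518.8822
r_1 = 44.4847 / 518.8822 = 0.086

0.086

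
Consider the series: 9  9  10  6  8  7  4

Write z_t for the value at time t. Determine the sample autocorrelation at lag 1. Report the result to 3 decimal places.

Mean z̄ = (9 + 9 + 10 + 6 + 8 + 7 + 4)/7 = 7.5714
Deviations from mean: 1.4286, 1.4286, 2.4286, -1.5714, 0.4286, -0.5714, -3.5714
Numerator Σ_{t=1}^{6}(z_t−z̄)(z_{t+1}−z̄) = 2.8163
Denominator Σ(z_t−z̄)² = 25.7143
r_1 = 2.8163 / 25.7143 = 0.110

0.110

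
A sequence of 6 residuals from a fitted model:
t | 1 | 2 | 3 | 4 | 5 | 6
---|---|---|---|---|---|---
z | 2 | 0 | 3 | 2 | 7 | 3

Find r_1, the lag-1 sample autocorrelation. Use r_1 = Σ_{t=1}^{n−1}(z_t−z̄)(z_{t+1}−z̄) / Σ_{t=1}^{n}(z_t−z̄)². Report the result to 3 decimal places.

Mean z̄ = (2 + 0 + 3 + 2 + 7 + 3)/6 = 2.8333
Deviations from mean: -0.8333, -2.8333, 0.1667, -0.8333, 4.1667, 0.1667
Numerator Σ_{t=1}^{5}(z_t−z̄)(z_{t+1}−z̄) = -1.0278
Denominator Σ(z_t−z̄)² = 26.8333
r_1 = -1.0278 / 26.8333 = -0.038

-0.038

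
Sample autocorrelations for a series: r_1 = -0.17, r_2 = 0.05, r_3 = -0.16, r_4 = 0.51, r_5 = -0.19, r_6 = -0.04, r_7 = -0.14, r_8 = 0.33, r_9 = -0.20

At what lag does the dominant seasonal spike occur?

4

The largest autocorrelation is r_4 = 0.51, with a weaker echo at lag 8 (0.33); the remaining lags stay at or below 0.05.
The dominant spike at lag 4 indicates a seasonal period of 4.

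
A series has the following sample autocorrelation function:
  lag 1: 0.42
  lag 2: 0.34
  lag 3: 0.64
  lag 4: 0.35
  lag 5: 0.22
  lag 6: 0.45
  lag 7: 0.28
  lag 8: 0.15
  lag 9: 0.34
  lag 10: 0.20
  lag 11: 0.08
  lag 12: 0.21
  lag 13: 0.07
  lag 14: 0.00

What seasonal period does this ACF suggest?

3

The largest autocorrelation is r_3 = 0.64, with a weaker echo at lag 6 (0.45); the remaining lags stay at or below 0.42. The elevated value at lag 1 (0.42), dropping to 0.34 at lag 2, reflects decaying short-term dependence rather than seasonality.
The dominant spike at lag 3 indicates a seasonal period of 3.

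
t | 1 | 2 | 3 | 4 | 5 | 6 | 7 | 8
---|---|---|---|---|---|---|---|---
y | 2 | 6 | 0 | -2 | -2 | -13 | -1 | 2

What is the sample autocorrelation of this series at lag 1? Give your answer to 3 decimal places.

0.187

Mean ȳ = (2 + 6 + 0 − 2 − 2 − 13 − 1 + 2)/8 = -1.0000
Deviations from mean: 3.0000, 7.0000, 1.0000, -1.0000, -1.0000, -12.0000, 0.0000, 3.0000
Σ(y_t−ȳ)(y_{t+1}−ȳ) = (21.0000) + (7.0000) + (-1.0000) + (1.0000) + (12.0000) + (0.0000) + (0.0000) = 40.0000
Denominator Σ(y_t−ȳ)² = 214.0000
r_1 = 40.0000 / 214.0000 = 0.187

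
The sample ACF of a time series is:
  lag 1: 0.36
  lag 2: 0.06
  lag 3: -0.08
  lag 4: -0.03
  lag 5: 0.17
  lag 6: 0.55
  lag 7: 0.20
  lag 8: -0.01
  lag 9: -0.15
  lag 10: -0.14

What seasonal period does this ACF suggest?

The largest autocorrelation is r_6 = 0.55; the remaining lags stay at or below 0.36. The elevated value at lag 1 (0.36), dropping to 0.06 at lag 2, reflects decaying short-term dependence rather than seasonality.
The dominant spike at lag 6 indicates a seasonal period of 6.

6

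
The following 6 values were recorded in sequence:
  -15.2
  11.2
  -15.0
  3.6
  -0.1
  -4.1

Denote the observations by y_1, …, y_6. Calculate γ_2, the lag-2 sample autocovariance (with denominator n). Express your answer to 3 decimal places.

32.746

Mean ȳ = (-15.2 + 11.2 − 15.0 + 3.6 − 0.1 − 4.1)/6 = -3.2667
Σ_{t=1}^{4}(y_t−ȳ)(y_{t+2}−ȳ) = 196.4778
γ_2 = 196.4778 / 6 = 32.746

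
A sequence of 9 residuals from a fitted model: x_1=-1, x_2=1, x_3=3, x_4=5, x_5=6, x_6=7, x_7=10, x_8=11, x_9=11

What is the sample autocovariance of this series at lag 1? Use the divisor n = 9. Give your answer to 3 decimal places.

11.344

Mean x̄ = (-1 + 1 + 3 + 5 + 6 + 7 + 10 + 11 + 11)/9 = 5.8889
Σ_{t=1}^{8}(x_t−x̄)(x_{t+1}−x̄) = 102.0988
γ_1 = 102.0988 / 9 = 11.344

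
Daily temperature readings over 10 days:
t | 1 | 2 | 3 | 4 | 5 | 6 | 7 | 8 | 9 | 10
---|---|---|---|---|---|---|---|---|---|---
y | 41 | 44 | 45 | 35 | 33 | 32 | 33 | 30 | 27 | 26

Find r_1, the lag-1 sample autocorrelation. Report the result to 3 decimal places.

Mean ȳ = (41 + 44 + 45 + 35 + 33 + 32 + 33 + 30 + 27 + 26)/10 = 34.6000
Numerator Σ_{t=1}^{9}(y_t−ȳ)(y_{t+1}−ȳ) = 277.4400
Denominator Σ(y_t−ȳ)² = 402.4000
r_1 = 277.4400 / 402.4000 = 0.689

0.689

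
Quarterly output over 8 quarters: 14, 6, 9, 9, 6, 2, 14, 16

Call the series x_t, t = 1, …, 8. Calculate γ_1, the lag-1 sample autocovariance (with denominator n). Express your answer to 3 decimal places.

Mean x̄ = (14 + 6 + 9 + 9 + 6 + 2 + 14 + 16)/8 = 9.5000
Deviations: 4.5000, -3.5000, -0.5000, -0.5000, -3.5000, -7.5000, 4.5000, 6.5000
Σ_{t=1}^{7}(x_t−x̄)(x_{t+1}−x̄) = 9.7500
γ_1 = 9.7500 / 8 = 1.219

1.219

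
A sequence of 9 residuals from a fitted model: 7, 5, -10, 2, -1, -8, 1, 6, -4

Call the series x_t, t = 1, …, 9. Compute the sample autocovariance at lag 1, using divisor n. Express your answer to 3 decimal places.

Mean x̄ = (7 + 5 − 10 + 2 − 1 − 8 + 1 + 6 − 4)/9 = -0.2222
Σ_{t=1}^{8}(x_t−x̄)(x_{t+1}−x̄) = -56.1605
γ_1 = -56.1605 / 9 = -6.240

-6.240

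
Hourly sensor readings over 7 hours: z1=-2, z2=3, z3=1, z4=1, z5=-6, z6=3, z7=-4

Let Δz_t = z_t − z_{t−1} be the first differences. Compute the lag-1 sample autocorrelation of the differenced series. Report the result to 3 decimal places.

-0.656

First differences Δz: 5, -2, 0, -7, 9, -7
Mean of differences = -0.3333
Numerator Σ(Δz_t−Δz̄)(Δz_{t+1}−Δz̄) = -136.1111
Denominator Σ(Δz_t−Δz̄)² = 207.3333
r_1(Δz) = -136.1111 / 207.3333 = -0.656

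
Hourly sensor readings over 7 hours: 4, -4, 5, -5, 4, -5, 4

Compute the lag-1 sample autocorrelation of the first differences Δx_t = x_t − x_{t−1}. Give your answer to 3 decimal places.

First differences Δx: -8, 9, -10, 9, -9, 9
Mean of differences = 0.0000
Numerator Σ(Δx_t−Δx̄)(Δx_{t+1}−Δx̄) = -414.0000
Denominator Σ(Δx_t−Δx̄)² = 488.0000
r_1(Δx) = -414.0000 / 488.0000 = -0.848

-0.848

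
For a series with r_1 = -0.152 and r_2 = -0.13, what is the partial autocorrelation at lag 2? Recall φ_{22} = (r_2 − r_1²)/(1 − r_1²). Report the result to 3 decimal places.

φ_{22} = (r_2 − r_1²) / (1 − r_1²)
r_1² = (-0.152)² = 0.023104
Numerator = -0.13 − 0.0231 = -0.1531; denominator = 1 − 0.0231 = 0.9769
φ_{22} = -0.1531 / 0.9769 = -0.157

-0.157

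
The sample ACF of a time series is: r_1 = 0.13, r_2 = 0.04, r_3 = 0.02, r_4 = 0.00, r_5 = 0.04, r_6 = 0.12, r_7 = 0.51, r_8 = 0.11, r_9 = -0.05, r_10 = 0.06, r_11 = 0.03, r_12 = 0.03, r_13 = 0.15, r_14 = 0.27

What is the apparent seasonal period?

The largest autocorrelation is r_7 = 0.51, with a weaker echo at lag 14 (0.27); the remaining lags stay at or below 0.15.
The dominant spike at lag 7 indicates a seasonal period of 7.

7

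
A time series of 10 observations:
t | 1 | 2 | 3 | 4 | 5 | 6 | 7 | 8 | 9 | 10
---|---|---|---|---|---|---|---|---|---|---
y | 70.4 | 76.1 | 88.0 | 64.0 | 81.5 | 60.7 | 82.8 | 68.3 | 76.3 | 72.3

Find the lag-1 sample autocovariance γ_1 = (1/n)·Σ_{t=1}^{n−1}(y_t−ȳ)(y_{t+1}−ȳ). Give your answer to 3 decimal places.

Mean ȳ = (70.4 + 76.1 + 88.0 + 64.0 + 81.5 + 60.7 + 82.8 + 68.3 + 76.3 + 72.3)/10 = 74.0400
Σ_{t=1}^{9}(y_t−ȳ)(y_{t+1}−ȳ) = -477.3596
γ_1 = -477.3596 / 10 = -47.736

-47.736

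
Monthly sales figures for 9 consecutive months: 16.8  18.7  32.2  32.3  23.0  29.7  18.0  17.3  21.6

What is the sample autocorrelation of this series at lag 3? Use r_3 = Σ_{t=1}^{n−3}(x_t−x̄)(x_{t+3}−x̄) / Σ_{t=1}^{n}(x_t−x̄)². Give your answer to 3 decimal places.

Mean x̄ = (16.8 + 18.7 + 32.2 + 32.3 + 23.0 + 29.7 + 18.0 + 17.3 + 21.6)/9 = 23.2889
Σ(x_t−x̄)(x_{t+3}−x̄) = (-58.4721) + (1.3257) + (57.1301) + (-47.6588) + (1.7301) + (-10.8277) = -56.7726
Denominator Σ(x_t−x̄)² = 331.6489
r_3 = -56.7726 / 331.6489 = -0.171

-0.171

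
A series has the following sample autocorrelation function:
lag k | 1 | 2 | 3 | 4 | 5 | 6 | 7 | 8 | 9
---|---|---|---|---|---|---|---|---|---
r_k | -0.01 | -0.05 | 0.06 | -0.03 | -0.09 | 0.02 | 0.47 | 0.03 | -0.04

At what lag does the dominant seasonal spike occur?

7

The largest autocorrelation is r_7 = 0.47; the remaining lags stay at or below 0.06.
The dominant spike at lag 7 indicates a seasonal period of 7.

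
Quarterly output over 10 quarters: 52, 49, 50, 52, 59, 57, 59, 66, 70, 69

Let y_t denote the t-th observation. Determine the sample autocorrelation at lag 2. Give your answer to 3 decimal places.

0.355

Mean ȳ = (52 + 49 + 50 + 52 + 59 + 57 + 59 + 66 + 70 + 69)/10 = 58.3000
Numerator Σ_{t=1}^{8}(y_t−ȳ)(y_{t+2}−ȳ) = 194.3200
Denominator Σ(y_t−ȳ)² = 548.1000
r_2 = 194.3200 / 548.1000 = 0.355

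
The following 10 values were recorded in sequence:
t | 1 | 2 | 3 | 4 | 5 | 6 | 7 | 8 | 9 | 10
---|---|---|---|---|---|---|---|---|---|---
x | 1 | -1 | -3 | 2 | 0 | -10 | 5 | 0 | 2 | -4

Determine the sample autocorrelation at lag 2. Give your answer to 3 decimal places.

-0.137

Mean x̄ = (1 − 1 − 3 + 2 + 0 − 10 + 5 + 0 + 2 − 4)/10 = -0.8000
Numerator Σ_{t=1}^{8}(x_t−x̄)(x_{t+2}−x̄) = -21.0800
Denominator Σ(x_t−x̄)² = 153.6000
r_2 = -21.0800 / 153.6000 = -0.137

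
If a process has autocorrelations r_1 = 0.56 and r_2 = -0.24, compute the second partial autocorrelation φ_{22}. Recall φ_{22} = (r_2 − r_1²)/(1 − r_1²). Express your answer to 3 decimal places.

φ_{22} = (r_2 − r_1²) / (1 − r_1²)
r_1² = (0.56)² = 0.3136
Numerator = -0.24 − 0.3136 = -0.5536; denominator = 1 − 0.3136 = 0.6864
φ_{22} = -0.5536 / 0.6864 = -0.807

-0.807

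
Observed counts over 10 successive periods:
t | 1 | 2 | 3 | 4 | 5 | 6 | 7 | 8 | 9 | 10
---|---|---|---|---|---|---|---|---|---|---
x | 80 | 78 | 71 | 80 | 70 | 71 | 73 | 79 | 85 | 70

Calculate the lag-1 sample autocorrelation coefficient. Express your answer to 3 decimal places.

Mean x̄ = (80 + 78 + 71 + 80 + 70 + 71 + 73 + 79 + 85 + 70)/10 = 75.7000
Numerator Σ_{t=1}^{9}(x_t−x̄)(x_{t+1}−x̄) = -37.3900
Denominator Σ(x_t−x̄)² = 256.1000
r_1 = -37.3900 / 256.1000 = -0.146

-0.146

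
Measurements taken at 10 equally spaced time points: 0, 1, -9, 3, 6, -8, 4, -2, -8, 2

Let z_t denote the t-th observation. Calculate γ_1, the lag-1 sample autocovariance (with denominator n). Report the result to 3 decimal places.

Mean z̄ = (0 + 1 − 9 + 3 + 6 − 8 + 4 − 2 − 8 + 2)/10 = -1.1000
Σ_{t=1}^{9}(z_t−z̄)(z_{t+1}−z̄) = -121.5100
γ_1 = -121.5100 / 10 = -12.151

-12.151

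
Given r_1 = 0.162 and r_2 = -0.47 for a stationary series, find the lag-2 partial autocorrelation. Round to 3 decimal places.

φ_{22} = (r_2 − r_1²) / (1 − r_1²)
r_1² = (0.162)² = 0.026244
Numerator = -0.47 − 0.0262 = -0.4962; denominator = 1 − 0.0262 = 0.9738
φ_{22} = -0.4962 / 0.9738 = -0.510

-0.510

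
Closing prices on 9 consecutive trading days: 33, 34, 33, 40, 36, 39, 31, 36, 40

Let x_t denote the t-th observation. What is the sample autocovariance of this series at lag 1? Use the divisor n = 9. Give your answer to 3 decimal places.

-1.746

Mean x̄ = (33 + 34 + 33 + 40 + 36 + 39 + 31 + 36 + 40)/9 = 35.7778
Σ_{t=1}^{8}(x_t−x̄)(x_{t+1}−x̄) = -15.7160
γ_1 = -15.7160 / 9 = -1.746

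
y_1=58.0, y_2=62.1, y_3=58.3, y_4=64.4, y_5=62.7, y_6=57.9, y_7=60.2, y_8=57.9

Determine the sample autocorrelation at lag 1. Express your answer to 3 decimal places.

-0.236

Mean ȳ = (58.0 + 62.1 + 58.3 + 64.4 + 62.7 + 57.9 + 60.2 + 57.9)/8 = 60.1875
Σ(y_t−ȳ)(y_{t+1}−ȳ) = (-4.1836) + (-3.6098) + (-7.9511) + (10.5839) + (-5.7473) + (-0.0286) + (-0.0286) = -10.9652
Denominator Σ(y_t−ȳ)² = 46.5288
r_1 = -10.9652 / 46.5288 = -0.236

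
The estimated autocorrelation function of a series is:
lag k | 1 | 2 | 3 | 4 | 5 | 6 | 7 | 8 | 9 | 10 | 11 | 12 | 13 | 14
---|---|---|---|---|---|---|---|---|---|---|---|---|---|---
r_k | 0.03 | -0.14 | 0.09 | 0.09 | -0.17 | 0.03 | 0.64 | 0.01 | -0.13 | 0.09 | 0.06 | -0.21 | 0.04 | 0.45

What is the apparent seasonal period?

The largest autocorrelation is r_7 = 0.64, with a weaker echo at lag 14 (0.45); the remaining lags stay at or below 0.09.
The dominant spike at lag 7 indicates a seasonal period of 7.

7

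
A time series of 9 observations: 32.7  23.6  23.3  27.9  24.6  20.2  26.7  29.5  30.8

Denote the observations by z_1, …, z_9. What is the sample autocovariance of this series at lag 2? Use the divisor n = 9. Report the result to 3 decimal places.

Mean z̄ = (32.7 + 23.6 + 23.3 + 27.9 + 24.6 + 20.2 + 26.7 + 29.5 + 30.8)/9 = 26.5889
Σ_{t=1}^{7}(z_t−z̄)(z_{t+2}−z̄) = -44.2047
γ_2 = -44.2047 / 9 = -4.912

-4.912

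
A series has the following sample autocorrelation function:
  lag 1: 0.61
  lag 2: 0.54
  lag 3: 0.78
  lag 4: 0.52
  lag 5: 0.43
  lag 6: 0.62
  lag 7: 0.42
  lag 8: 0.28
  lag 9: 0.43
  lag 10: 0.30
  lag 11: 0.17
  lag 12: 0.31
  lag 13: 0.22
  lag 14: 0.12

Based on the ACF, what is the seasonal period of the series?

3

The largest autocorrelation is r_3 = 0.78, with a weaker echo at lag 6 (0.62); the remaining lags stay at or below 0.61. The elevated value at lag 1 (0.61), dropping to 0.54 at lag 2, reflects decaying short-term dependence rather than seasonality.
The dominant spike at lag 3 indicates a seasonal period of 3.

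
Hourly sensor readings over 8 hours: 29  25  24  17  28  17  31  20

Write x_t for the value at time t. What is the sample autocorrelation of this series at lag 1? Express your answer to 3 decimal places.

Mean x̄ = (29 + 25 + 24 + 17 + 28 + 17 + 31 + 20)/8 = 23.8750
Deviations from mean: 5.1250, 1.1250, 0.1250, -6.8750, 4.1250, -6.8750, 7.1250, -3.8750
Numerator Σ_{t=1}^{7}(x_t−x̄)(x_{t+1}−x̄) = -128.2656
Denominator Σ(x_t−x̄)² = 204.8750
r_1 = -128.2656 / 204.8750 = -0.626

-0.626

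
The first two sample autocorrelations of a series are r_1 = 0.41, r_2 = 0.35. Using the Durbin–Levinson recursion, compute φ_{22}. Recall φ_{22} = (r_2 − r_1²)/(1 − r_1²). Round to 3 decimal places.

φ_{22} = (r_2 − r_1²) / (1 − r_1²)
r_1² = (0.41)² = 0.1681
Numerator = 0.35 − 0.1681 = 0.1819; denominator = 1 − 0.1681 = 0.8319
φ_{22} = 0.1819 / 0.8319 = 0.219

0.219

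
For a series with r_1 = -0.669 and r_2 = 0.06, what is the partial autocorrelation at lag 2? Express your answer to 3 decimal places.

-0.702

φ_{22} = (r_2 − r_1²) / (1 − r_1²)
r_1² = (-0.669)² = 0.447561
Numerator = 0.06 − 0.4476 = -0.3876; denominator = 1 − 0.4476 = 0.5524
φ_{22} = -0.3876 / 0.5524 = -0.702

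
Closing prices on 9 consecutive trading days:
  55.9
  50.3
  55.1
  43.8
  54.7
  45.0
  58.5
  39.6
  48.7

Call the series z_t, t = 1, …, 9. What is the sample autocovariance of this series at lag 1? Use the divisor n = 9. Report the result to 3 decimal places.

Mean z̄ = (55.9 + 50.3 + 55.1 + 43.8 + 54.7 + 45.0 + 58.5 + 39.6 + 48.7)/9 = 50.1778
Σ_{t=1}^{8}(z_t−z̄)(z_{t+1}−z̄) = -197.8383
γ_1 = -197.8383 / 9 = -21.982

-21.982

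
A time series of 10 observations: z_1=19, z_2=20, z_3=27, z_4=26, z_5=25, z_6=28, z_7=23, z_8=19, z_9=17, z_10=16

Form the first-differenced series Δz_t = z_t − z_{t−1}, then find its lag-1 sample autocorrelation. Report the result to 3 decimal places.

0.112

First differences Δz: 1, 7, -1, -1, 3, -5, -4, -2, -1
Mean of differences = -0.3333
Numerator Σ(Δz_t−Δz̄)(Δz_{t+1}−Δz̄) = 11.8889
Denominator Σ(Δz_t−Δz̄)² = 106.0000
r_1(Δz) = 11.8889 / 106.0000 = 0.112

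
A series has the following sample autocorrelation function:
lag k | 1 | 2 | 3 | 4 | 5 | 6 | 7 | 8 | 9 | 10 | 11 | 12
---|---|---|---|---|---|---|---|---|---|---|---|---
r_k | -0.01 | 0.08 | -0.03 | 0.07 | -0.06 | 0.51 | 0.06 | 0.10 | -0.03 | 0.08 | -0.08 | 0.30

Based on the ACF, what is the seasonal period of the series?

The largest autocorrelation is r_6 = 0.51, with a weaker echo at lag 12 (0.30); the remaining lags stay at or below 0.10.
The dominant spike at lag 6 indicates a seasonal period of 6.

6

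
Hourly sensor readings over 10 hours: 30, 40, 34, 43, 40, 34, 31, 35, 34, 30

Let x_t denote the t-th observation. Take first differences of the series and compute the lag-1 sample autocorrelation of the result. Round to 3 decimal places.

First differences Δx: 10, -6, 9, -3, -6, -3, 4, -1, -4
Mean of differences = 0.0000
Numerator Σ(Δx_t−Δx̄)(Δx_{t+1}−Δx̄) = -117.0000
Denominator Σ(Δx_t−Δx̄)² = 304.0000
r_1(Δx) = -117.0000 / 304.0000 = -0.385

-0.385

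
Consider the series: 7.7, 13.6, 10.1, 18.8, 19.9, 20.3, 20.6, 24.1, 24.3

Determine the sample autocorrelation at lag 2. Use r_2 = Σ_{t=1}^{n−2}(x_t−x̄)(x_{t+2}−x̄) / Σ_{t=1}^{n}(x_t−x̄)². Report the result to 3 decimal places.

Mean x̄ = (7.7 + 13.6 + 10.1 + 18.8 + 19.9 + 20.3 + 20.6 + 24.1 + 24.3)/9 = 17.7111
Σ(x_t−x̄)(x_{t+2}−x̄) = (76.1957) + (-4.4765) + (-16.6599) + (2.8190) + (6.3235) + (16.5401) + (19.0346) = 99.7764
Denominator Σ(x_t−x̄)² = 280.3089
r_2 = 99.7764 / 280.3089 = 0.356

0.356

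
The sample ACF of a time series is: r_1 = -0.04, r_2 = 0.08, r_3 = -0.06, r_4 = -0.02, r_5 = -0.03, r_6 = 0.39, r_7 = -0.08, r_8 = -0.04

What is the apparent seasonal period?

6

The largest autocorrelation is r_6 = 0.39; the remaining lags stay at or below 0.08.
The dominant spike at lag 6 indicates a seasonal period of 6.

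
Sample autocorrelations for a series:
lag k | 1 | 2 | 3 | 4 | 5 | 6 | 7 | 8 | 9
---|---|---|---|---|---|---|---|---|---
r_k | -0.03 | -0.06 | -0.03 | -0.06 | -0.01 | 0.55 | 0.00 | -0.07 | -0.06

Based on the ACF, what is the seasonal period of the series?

6

The largest autocorrelation is r_6 = 0.55; the remaining lags stay at or below 0.00.
The dominant spike at lag 6 indicates a seasonal period of 6.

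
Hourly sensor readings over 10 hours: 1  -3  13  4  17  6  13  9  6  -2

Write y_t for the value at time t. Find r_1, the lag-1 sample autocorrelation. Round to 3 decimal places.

Mean ȳ = (1 − 3 + 13 + 4 + 17 + 6 + 13 + 9 + 6 − 2)/10 = 6.4000
Numerator Σ_{t=1}^{9}(y_t−ȳ)(y_{t+1}−ȳ) = -39.9600
Denominator Σ(y_t−ȳ)² = 400.4000
r_1 = -39.9600 / 400.4000 = -0.100

-0.100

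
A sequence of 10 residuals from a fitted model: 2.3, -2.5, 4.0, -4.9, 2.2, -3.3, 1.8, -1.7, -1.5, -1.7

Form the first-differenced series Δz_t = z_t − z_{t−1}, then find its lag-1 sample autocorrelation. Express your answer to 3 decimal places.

First differences Δz: -4.8, 6.5, -8.9, 7.1, -5.5, 5.1, -3.5, 0.2, -0.2
Mean of differences = -0.4444
Numerator Σ(Δz_t−Δz̄)(Δz_{t+1}−Δz̄) = -237.6831
Denominator Σ(Δz_t−Δz̄)² = 261.7222
r_1(Δz) = -237.6831 / 261.7222 = -0.908

-0.908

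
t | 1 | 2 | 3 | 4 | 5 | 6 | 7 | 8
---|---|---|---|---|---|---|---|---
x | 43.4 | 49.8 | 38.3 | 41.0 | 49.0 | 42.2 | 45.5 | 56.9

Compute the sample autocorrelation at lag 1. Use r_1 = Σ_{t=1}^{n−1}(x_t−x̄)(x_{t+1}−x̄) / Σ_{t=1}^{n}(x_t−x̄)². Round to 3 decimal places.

Mean x̄ = (43.4 + 49.8 + 38.3 + 41.0 + 49.0 + 42.2 + 45.5 + 56.9)/8 = 45.7625
Deviations from mean: -2.3625, 4.0375, -7.4625, -4.7625, 3.2375, -3.5625, -0.2625, 11.1375
Σ(x_t−x̄)(x_{t+1}−x̄) = (-9.5386) + (-30.1298) + (35.5402) + (-15.4186) + (-11.5336) + (0.9352) + (-2.9236) = -33.0689
Denominator Σ(x_t−x̄)² = 247.5388
r_1 = -33.0689 / 247.5388 = -0.134

-0.134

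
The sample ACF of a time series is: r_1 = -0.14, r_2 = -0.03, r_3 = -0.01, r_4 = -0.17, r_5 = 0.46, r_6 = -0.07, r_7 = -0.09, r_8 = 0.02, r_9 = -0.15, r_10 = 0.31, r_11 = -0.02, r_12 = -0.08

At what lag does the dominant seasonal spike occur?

The largest autocorrelation is r_5 = 0.46, with a weaker echo at lag 10 (0.31); the remaining lags stay at or below 0.02.
The dominant spike at lag 5 indicates a seasonal period of 5.

5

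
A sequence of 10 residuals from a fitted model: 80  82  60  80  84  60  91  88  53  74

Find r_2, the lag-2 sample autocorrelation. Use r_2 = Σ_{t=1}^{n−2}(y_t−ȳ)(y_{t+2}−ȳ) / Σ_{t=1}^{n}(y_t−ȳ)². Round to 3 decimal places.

Mean ȳ = (80 + 82 + 60 + 80 + 84 + 60 + 91 + 88 + 53 + 74)/10 = 75.2000
Numerator Σ_{t=1}^{8}(y_t−ȳ)(y_{t+2}−ȳ) = -668.6800
Denominator Σ(y_t−ȳ)² = 1539.6000
r_2 = -668.6800 / 1539.6000 = -0.434

-0.434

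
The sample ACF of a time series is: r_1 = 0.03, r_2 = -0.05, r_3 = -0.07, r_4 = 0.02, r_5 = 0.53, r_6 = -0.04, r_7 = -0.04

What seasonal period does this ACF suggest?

The largest autocorrelation is r_5 = 0.53; the remaining lags stay at or below 0.03.
The dominant spike at lag 5 indicates a seasonal period of 5.

5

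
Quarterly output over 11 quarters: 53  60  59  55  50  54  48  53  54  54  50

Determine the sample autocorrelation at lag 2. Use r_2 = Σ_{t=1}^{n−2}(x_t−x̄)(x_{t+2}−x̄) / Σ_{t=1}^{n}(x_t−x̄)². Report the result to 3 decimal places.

0.022

Mean x̄ = (53 + 60 + 59 + 55 + 50 + 54 + 48 + 53 + 54 + 54 + 50)/11 = 53.6364
Numerator Σ_{t=1}^{9}(x_t−x̄)(x_{t+2}−x̄) = 2.9174
Denominator Σ(x_t−x̄)² = 130.5455
r_2 = 2.9174 / 130.5455 = 0.022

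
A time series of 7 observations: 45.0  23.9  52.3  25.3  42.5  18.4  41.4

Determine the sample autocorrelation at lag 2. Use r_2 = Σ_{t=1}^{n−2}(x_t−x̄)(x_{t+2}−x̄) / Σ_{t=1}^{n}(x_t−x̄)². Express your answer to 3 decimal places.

0.619

Mean x̄ = (45.0 + 23.9 + 52.3 + 25.3 + 42.5 + 18.4 + 41.4)/7 = 35.5429
Deviations from mean: 9.4571, -11.6429, 16.7571, -10.2429, 6.9571, -17.1429, 5.8571
Numerator Σ_{t=1}^{5}(x_t−x̄)(x_{t+2}−x̄) = 610.6535
Denominator Σ(x_t−x̄)² = 987.2971
r_2 = 610.6535 / 987.2971 = 0.619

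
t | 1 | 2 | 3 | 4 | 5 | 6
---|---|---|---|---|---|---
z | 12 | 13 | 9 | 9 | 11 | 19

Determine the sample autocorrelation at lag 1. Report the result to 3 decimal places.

0.043

Mean z̄ = (12 + 13 + 9 + 9 + 11 + 19)/6 = 12.1667
Deviations from mean: -0.1667, 0.8333, -3.1667, -3.1667, -1.1667, 6.8333
Σ(z_t−z̄)(z_{t+1}−z̄) = (-0.1389) + (-2.6389) + (10.0278) + (3.6944) + (-7.9722) = 2.9722
Denominator Σ(z_t−z̄)² = 68.8333
r_1 = 2.9722 / 68.8333 = 0.043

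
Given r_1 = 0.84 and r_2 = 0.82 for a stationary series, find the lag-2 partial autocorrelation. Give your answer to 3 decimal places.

0.389

φ_{22} = (r_2 − r_1²) / (1 − r_1²)
r_1² = (0.84)² = 0.7056
Numerator = 0.82 − 0.7056 = 0.1144; denominator = 1 − 0.7056 = 0.2944
φ_{22} = 0.1144 / 0.2944 = 0.389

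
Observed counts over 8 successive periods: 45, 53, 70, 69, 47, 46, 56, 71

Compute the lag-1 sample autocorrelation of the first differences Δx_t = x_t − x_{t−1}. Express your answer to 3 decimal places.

0.260

First differences Δx: 8, 17, -1, -22, -1, 10, 15
Mean of differences = 3.7143
Numerator Σ(Δx_t−Δx̄)(Δx_{t+1}−Δx̄) = 278.0612
Denominator Σ(Δx_t−Δx̄)² = 1067.4286
r_1(Δx) = 278.0612 / 1067.4286 = 0.260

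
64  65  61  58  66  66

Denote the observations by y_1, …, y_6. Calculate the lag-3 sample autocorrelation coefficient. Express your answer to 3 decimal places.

-0.104

Mean ȳ = (64 + 65 + 61 + 58 + 66 + 66)/6 = 63.3333
Deviations from mean: 0.6667, 1.6667, -2.3333, -5.3333, 2.6667, 2.6667
Numerator Σ_{t=1}^{3}(y_t−ȳ)(y_{t+3}−ȳ) = -5.3333
Denominator Σ(y_t−ȳ)² = 51.3333
r_3 = -5.3333 / 51.3333 = -0.104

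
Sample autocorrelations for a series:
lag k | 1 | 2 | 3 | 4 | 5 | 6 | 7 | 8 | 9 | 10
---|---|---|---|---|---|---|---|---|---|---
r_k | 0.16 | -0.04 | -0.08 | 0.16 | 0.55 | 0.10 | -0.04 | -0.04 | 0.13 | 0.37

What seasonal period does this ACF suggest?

5

The largest autocorrelation is r_5 = 0.55, with a weaker echo at lag 10 (0.37); the remaining lags stay at or below 0.16.
The dominant spike at lag 5 indicates a seasonal period of 5.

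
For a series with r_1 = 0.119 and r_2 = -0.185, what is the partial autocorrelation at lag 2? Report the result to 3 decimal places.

-0.202

φ_{22} = (r_2 − r_1²) / (1 − r_1²)
r_1² = (0.119)² = 0.014161
Numerator = -0.185 − 0.0142 = -0.1992; denominator = 1 − 0.0142 = 0.9858
φ_{22} = -0.1992 / 0.9858 = -0.202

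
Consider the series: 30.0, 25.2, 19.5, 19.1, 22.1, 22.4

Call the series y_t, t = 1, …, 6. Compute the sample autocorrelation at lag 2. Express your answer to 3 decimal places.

Mean ȳ = (30.0 + 25.2 + 19.5 + 19.1 + 22.1 + 22.4)/6 = 23.0500
Deviations from mean: 6.9500, 2.1500, -3.5500, -3.9500, -0.9500, -0.6500
Σ(y_t−ȳ)(y_{t+2}−ȳ) = (-24.6725) + (-8.4925) + (3.3725) + (2.5675) = -27.2250
Denominator Σ(y_t−ȳ)² = 82.4550
r_2 = -27.2250 / 82.4550 = -0.330

-0.330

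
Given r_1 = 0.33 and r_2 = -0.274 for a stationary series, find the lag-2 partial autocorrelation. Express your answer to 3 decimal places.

φ_{22} = (r_2 − r_1²) / (1 − r_1²)
r_1² = (0.33)² = 0.1089
Numerator = -0.274 − 0.1089 = -0.3829; denominator = 1 − 0.1089 = 0.8911
φ_{22} = -0.3829 / 0.8911 = -0.430

-0.430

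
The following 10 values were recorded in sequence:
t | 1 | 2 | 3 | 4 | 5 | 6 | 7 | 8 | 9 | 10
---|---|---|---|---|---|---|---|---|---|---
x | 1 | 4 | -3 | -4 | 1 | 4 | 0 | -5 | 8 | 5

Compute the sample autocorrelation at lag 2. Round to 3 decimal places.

-0.483

Mean x̄ = (1 + 4 − 3 − 4 + 1 + 4 + 0 − 5 + 8 + 5)/10 = 1.1000
Numerator Σ_{t=1}^{8}(x_t−x̄)(x_{t+2}−x̄) = -77.7200
Denominator Σ(x_t−x̄)² = 160.9000
r_2 = -77.7200 / 160.9000 = -0.483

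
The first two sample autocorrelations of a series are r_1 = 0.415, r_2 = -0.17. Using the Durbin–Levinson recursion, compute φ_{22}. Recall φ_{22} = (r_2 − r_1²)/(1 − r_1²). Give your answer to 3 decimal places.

-0.413

φ_{22} = (r_2 − r_1²) / (1 − r_1²)
r_1² = (0.415)² = 0.172225
Numerator = -0.17 − 0.1722 = -0.3422; denominator = 1 − 0.1722 = 0.8278
φ_{22} = -0.3422 / 0.8278 = -0.413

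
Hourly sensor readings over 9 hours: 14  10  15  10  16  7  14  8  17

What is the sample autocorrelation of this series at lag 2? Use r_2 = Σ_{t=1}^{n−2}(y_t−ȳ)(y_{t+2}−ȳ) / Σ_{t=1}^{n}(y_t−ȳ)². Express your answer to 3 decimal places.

0.652

Mean ȳ = (14 + 10 + 15 + 10 + 16 + 7 + 14 + 8 + 17)/9 = 12.3333
Numerator Σ_{t=1}^{7}(y_t−ȳ)(y_{t+2}−ȳ) = 69.1111
Denominator Σ(y_t−ȳ)² = 106.0000
r_2 = 69.1111 / 106.0000 = 0.652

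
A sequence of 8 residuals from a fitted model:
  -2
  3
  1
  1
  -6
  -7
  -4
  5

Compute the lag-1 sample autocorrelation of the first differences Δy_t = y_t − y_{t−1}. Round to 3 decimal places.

First differences Δy: 5, -2, 0, -7, -1, 3, 9
Mean of differences = 1.0000
Numerator Σ(Δy_t−Δȳ)(Δy_{t+1}−Δȳ) = 27.0000
Denominator Σ(Δy_t−Δȳ)² = 162.0000
r_1(Δy) = 27.0000 / 162.0000 = 0.167

0.167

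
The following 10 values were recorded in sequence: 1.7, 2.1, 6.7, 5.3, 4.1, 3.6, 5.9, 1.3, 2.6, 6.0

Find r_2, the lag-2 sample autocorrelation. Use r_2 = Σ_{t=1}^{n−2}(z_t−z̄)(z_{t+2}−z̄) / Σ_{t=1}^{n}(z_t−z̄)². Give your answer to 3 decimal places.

-0.445

Mean z̄ = (1.7 + 2.1 + 6.7 + 5.3 + 4.1 + 3.6 + 5.9 + 1.3 + 2.6 + 6.0)/10 = 3.9300
Numerator Σ_{t=1}^{8}(z_t−z̄)(z_{t+2}−z̄) = -15.5268
Denominator Σ(z_t−z̄)² = 34.8610
r_2 = -15.5268 / 34.8610 = -0.445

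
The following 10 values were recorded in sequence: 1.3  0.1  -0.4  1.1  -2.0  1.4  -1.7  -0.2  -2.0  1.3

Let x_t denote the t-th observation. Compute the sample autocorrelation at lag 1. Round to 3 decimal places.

Mean x̄ = (1.3 + 0.1 − 0.4 + 1.1 − 2.0 + 1.4 − 1.7 − 0.2 − 2.0 + 1.3)/10 = -0.1100
Numerator Σ_{t=1}^{9}(x_t−x̄)(x_{t+1}−x̄) = -10.0091
Denominator Σ(x_t−x̄)² = 17.5290
r_1 = -10.0091 / 17.5290 = -0.571

-0.571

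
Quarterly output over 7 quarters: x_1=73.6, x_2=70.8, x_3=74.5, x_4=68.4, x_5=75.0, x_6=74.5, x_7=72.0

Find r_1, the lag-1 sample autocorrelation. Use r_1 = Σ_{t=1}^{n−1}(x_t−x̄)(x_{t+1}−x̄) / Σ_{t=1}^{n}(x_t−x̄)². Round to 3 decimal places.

-0.565

Mean x̄ = (73.6 + 70.8 + 74.5 + 68.4 + 75.0 + 74.5 + 72.0)/7 = 72.6857
Deviations from mean: 0.9143, -1.8857, 1.8143, -4.2857, 2.3143, 1.8143, -0.6857
Numerator Σ_{t=1}^{6}(x_t−x̄)(x_{t+1}−x̄) = -19.8845
Denominator Σ(x_t−x̄)² = 35.1686
r_1 = -19.8845 / 35.1686 = -0.565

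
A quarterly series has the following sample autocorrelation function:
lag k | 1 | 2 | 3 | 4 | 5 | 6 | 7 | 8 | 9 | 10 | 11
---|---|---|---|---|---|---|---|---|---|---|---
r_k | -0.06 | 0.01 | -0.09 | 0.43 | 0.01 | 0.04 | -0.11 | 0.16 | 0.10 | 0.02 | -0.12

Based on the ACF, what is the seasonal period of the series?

The largest autocorrelation is r_4 = 0.43, with a weaker echo at lag 8 (0.16); the remaining lags stay at or below 0.10.
The dominant spike at lag 4 indicates a seasonal period of 4.

4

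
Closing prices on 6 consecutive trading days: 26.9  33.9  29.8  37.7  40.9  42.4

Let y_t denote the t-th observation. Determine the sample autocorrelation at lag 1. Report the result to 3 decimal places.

0.313

Mean ȳ = (26.9 + 33.9 + 29.8 + 37.7 + 40.9 + 42.4)/6 = 35.2667
Σ(y_t−ȳ)(y_{t+1}−ȳ) = (11.4344) + (7.4711) + (-13.3022) + (13.7078) + (40.1844) = 59.4956
Denominator Σ(y_t−ȳ)² = 190.2933
r_1 = 59.4956 / 190.2933 = 0.313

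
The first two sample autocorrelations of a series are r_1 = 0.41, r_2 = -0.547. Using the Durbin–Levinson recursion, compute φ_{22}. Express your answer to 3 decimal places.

φ_{22} = (r_2 − r_1²) / (1 − r_1²)
r_1² = (0.41)² = 0.1681
Numerator = -0.547 − 0.1681 = -0.7151; denominator = 1 − 0.1681 = 0.8319
φ_{22} = -0.7151 / 0.8319 = -0.860

-0.860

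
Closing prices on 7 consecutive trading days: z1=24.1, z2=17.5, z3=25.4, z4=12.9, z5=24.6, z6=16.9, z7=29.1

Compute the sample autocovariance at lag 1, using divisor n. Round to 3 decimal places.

-19.346

Mean z̄ = (24.1 + 17.5 + 25.4 + 12.9 + 24.6 + 16.9 + 29.1)/7 = 21.5000
Deviations: 2.6000, -4.0000, 3.9000, -8.6000, 3.1000, -4.6000, 7.6000
Σ_{t=1}^{6}(z_t−z̄)(z_{t+1}−z̄) = -135.4200
γ_1 = -135.4200 / 7 = -19.346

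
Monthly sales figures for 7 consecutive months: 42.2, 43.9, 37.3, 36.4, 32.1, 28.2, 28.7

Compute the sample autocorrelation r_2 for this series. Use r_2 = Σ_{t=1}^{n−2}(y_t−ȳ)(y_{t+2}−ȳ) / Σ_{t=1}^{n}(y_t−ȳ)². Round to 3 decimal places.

Mean ȳ = (42.2 + 43.9 + 37.3 + 36.4 + 32.1 + 28.2 + 28.7)/7 = 35.5429
Σ(y_t−ȳ)(y_{t+2}−ȳ) = (11.6976) + (7.1633) + (-6.0496) + (-6.2939) + (23.5590) = 30.0763
Denominator Σ(y_t−ȳ)² = 230.5771
r_2 = 30.0763 / 230.5771 = 0.130

0.130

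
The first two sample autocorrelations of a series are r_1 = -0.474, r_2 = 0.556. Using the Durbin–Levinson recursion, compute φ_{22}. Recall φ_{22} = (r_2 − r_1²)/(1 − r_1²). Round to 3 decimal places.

0.427

φ_{22} = (r_2 − r_1²) / (1 − r_1²)
r_1² = (-0.474)² = 0.224676
Numerator = 0.556 − 0.2247 = 0.3313; denominator = 1 − 0.2247 = 0.7753
φ_{22} = 0.3313 / 0.7753 = 0.427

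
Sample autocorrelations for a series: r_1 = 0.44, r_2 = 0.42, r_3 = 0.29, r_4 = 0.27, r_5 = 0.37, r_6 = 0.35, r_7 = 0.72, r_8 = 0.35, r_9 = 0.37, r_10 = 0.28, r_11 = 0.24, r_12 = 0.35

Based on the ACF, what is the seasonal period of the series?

The largest autocorrelation is r_7 = 0.72; the remaining lags stay at or below 0.44. The elevated value at lag 1 (0.44), dropping to 0.42 at lag 2, reflects decaying short-term dependence rather than seasonality.
The dominant spike at lag 7 indicates a seasonal period of 7.

7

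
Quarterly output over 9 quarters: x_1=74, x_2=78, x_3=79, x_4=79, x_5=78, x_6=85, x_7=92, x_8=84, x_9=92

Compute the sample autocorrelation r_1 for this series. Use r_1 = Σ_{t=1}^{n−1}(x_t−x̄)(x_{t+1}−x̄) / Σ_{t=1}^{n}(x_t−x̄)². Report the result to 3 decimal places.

Mean x̄ = (74 + 78 + 79 + 79 + 78 + 85 + 92 + 84 + 92)/9 = 82.3333
Numerator Σ_{t=1}^{8}(x_t−x̄)(x_{t+1}−x̄) = 122.5556
Denominator Σ(x_t−x̄)² = 326.0000
r_1 = 122.5556 / 326.0000 = 0.376

0.376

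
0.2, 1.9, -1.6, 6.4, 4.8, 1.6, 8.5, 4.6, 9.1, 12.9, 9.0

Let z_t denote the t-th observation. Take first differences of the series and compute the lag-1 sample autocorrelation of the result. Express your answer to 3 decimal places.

-0.591

First differences Δz: 1.7, -3.5, 8.0, -1.6, -3.2, 6.9, -3.9, 4.5, 3.8, -3.9
Mean of differences = 0.8800
Numerator Σ(Δz_t−Δz̄)(Δz_{t+1}−Δz̄) = -116.3444
Denominator Σ(Δz_t−Δz̄)² = 196.9160
r_1(Δz) = -116.3444 / 196.9160 = -0.591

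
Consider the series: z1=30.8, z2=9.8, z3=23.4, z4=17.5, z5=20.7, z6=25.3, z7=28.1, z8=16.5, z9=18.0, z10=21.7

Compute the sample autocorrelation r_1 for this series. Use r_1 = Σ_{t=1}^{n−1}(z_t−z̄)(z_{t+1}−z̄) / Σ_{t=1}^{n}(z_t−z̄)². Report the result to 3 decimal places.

Mean z̄ = (30.8 + 9.8 + 23.4 + 17.5 + 20.7 + 25.3 + 28.1 + 16.5 + 18.0 + 21.7)/10 = 21.1800
Numerator Σ_{t=1}^{9}(z_t−z̄)(z_{t+1}−z̄) = -133.7664
Denominator Σ(z_t−z̄)² = 337.8960
r_1 = -133.7664 / 337.8960 = -0.396

-0.396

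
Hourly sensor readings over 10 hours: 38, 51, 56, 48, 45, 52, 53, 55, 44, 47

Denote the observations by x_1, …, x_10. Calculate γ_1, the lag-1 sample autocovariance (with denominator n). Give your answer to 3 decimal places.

Mean x̄ = (38 + 51 + 56 + 48 + 45 + 52 + 53 + 55 + 44 + 47)/10 = 48.9000
Σ_{t=1}^{9}(x_t−x̄)(x_{t+1}−x̄) = -5.8100
γ_1 = -5.8100 / 10 = -0.581

-0.581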